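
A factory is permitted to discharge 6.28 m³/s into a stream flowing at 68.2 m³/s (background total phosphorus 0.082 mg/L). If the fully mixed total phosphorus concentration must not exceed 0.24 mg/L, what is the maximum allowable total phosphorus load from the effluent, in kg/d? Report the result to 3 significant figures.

Mass balance at the limit: 68.20·0.08200 + 6.280·Cₑ = 74.48·0.24 → Cₑ = 1.956 mg/L.
Load = 6.280 m³/s × 1.956 g/m³ × 86 400 s/d = 1061 kg/d.

1060 kg/d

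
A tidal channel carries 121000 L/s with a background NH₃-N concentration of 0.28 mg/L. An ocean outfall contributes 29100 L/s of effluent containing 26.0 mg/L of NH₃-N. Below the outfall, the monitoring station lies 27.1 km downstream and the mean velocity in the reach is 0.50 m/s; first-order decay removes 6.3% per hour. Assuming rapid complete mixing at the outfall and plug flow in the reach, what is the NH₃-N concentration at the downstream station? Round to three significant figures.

Mixed concentration C = ΣQC/ΣQ = (121000·0.2800 + 29100·26.00) / 150100 = 790500/150100 = 5.266 mg/L.
Travel time t = 27.1·1000 / 0.50 = 54200 s = 15.06 h.
6.3%/h lost → k = −ln(1 − 0.063) = 0.06507 h⁻¹.
Applying C = C₀e^(−kt): 5.266 × 0.3754 = 1.977 mg/L.

1.98 mg/L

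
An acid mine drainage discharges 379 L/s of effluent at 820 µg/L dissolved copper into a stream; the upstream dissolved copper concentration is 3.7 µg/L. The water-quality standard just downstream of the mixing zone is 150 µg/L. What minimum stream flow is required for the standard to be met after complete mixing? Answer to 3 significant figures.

1740 L/s

Set C_mix = 150: (Q·3.700 + 379.0·820.0) / (Q + 379.0) = 150
→ Q = 379.0·(820.0 − 150)/(150 − 3.700) = 1736 L/s.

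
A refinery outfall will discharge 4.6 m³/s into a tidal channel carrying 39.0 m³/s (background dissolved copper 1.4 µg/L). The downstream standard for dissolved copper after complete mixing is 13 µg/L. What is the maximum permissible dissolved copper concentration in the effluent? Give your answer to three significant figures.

At the limit, (Qr·Cr + Qe·Cₑ)/(Qr + Qe) = 13:
Cₑ = (43.60·13 − 39.00·1.400) / 4.600 = 111.3 µg/L.

111 µg/L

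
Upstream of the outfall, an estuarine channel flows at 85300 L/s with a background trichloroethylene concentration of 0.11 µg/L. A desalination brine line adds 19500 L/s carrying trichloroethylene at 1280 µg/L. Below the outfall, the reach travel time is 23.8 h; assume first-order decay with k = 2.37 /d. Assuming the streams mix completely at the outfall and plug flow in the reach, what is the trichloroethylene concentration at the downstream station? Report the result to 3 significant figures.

Mass balance: C = (85300·0.1100 + 19500·1280) / 104800 = 24970000/104800 = 238.3 µg/L.
First-order decay: C = 238.3·exp(−k·t) = 238.3·0.09535 = 22.72 µg/L.

22.7 µg/L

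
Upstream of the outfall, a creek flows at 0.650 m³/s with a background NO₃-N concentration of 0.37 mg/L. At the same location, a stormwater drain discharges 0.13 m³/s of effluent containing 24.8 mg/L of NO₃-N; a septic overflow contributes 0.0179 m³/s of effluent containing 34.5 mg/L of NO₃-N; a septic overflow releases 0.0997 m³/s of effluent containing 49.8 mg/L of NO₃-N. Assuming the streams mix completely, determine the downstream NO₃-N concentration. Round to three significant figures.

10.1 mg/L

Mixed concentration C = ΣQC/ΣQ = (0.6500·0.3700 + 0.1300·24.80 + 0.01790·34.50 + 0.09970·49.80) / 0.8976 = 9.047/0.8976 = 10.08 mg/L.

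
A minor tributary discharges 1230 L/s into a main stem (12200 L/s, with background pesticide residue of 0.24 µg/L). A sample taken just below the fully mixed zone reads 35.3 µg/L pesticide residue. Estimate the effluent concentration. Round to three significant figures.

383 µg/L

Mass balance: 12200·0.2400 + 1230·Cₑ = 13430·35.30
→ Cₑ = (13430·35.30 − 12200·0.2400) / 1230 = 383.0 µg/L.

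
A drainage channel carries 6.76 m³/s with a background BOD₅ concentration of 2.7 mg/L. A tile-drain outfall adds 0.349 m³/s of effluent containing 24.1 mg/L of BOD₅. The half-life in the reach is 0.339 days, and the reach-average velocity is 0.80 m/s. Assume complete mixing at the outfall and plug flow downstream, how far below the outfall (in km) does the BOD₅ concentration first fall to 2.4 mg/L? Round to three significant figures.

15.1 km

Flow-weighted average: C = (6.760·2.700 + 0.3490·24.10) / 7.109 = 26.66/7.109 = 3.751 mg/L.
Half-life 0.339 d → k = ln 2 / 0.339 = 2.045 d⁻¹.
Set 3.751·exp(−k·t) = 2.4 → t = ln(3.751/2.4)/k = 18860 s = 5.240 h.
Distance = v·t = 0.80·18860 = 15090 m = 15.09 km.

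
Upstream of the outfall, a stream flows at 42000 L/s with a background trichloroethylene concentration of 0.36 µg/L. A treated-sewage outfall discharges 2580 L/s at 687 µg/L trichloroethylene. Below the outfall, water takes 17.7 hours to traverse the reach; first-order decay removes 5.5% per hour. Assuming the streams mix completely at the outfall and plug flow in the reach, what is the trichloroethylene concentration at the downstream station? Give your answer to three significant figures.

Flow-weighted average: C = (42000·0.3600 + 2580·687.0) / 44580 = 1788000/44580 = 40.10 µg/L.
5.5%/h lost → k = −ln(1 − 0.055) = 0.05657 h⁻¹.
Applying C = C₀e^(−kt): 40.10 × 0.3674 = 14.73 µg/L.

14.7 µg/L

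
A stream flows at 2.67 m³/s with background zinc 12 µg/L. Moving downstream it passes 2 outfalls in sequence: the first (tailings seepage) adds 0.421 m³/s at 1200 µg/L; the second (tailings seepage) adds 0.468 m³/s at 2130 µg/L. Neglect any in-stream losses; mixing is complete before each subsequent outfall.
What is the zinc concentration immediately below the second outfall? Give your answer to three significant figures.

After outfall 1: Q = 2.670 + 0.4210 = 3.091 m³/s; C = (2.670·12.00 + 0.4210·1200)/3.091 = 173.8 µg/L.
After outfall 2: Q = 3.091 + 0.4680 = 3.559 m³/s; C = (3.091·173.8 + 0.4680·2130)/3.559 = 431.0 µg/L.

431 µg/L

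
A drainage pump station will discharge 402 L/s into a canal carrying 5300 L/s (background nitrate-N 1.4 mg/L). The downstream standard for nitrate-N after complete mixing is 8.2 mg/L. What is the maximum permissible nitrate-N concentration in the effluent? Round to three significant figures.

At the limit, (Qr·Cr + Qe·Cₑ)/(Qr + Qe) = 8.2:
Cₑ = (5702·8.2 − 5300·1.400) / 402.0 = 97.85 mg/L.

97.9 mg/L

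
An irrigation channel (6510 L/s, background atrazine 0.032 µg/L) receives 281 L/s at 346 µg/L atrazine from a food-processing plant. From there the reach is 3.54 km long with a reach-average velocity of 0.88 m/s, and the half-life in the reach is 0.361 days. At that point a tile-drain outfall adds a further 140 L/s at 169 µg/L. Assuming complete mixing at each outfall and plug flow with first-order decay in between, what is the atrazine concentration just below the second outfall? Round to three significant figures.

Mixed concentration C = ΣQC/ΣQ = (6510·0.03200 + 281.0·346.0) / 6791 = 97430/6791 = 14.35 µg/L; combined flow 6791 L/s.
Travel time t = 3.54·1000 / 0.88 = 4023 s = 1.117 h.
Half-life 0.361 d → k = ln 2 / 0.361 = 1.920 d⁻¹.
After decay, C = 14.35 × e^(−kt) = 14.35 × 0.9145 = 13.12 µg/L.
Second outfall: C = (6791·13.12 + 140.0·169.0)/6931 = 16.27 µg/L.

16.3 µg/L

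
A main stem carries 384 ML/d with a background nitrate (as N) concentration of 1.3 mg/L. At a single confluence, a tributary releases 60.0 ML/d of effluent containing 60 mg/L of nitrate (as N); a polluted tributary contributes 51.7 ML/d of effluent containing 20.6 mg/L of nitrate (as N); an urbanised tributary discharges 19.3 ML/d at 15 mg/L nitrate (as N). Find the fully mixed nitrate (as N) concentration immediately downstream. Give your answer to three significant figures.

Conservation of mass: C = (384.0·1.300 + 60.00·60.00 + 51.70·20.60 + 19.30·15.00) / 515.0 = 5454/515.0 = 10.59 mg/L.

10.6 mg/L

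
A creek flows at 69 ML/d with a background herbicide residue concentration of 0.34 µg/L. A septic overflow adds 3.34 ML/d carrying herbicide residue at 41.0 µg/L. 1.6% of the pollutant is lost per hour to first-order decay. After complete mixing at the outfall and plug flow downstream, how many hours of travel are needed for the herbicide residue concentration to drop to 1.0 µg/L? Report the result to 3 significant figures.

49.4 h

Mass balance: C = (69.00·0.3400 + 3.340·41.00) / 72.34 = 160.4/72.34 = 2.217 µg/L.
1.6%/h lost → k = −ln(1 − 0.016) = 0.01613 h⁻¹.
2.217·exp(−k·t) = 1.0 → t = ln(2.217/1.0)/k = 177700 s = 49.37 h.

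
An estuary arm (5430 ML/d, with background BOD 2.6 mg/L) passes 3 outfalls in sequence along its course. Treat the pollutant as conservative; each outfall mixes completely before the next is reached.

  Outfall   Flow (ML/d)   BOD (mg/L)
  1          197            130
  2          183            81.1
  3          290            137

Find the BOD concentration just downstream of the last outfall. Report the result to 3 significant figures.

Outfall 1: combined Q = 5627 ML/d; C = (5430·2.600 + 197.0·130.0)/5627 = 7.060 mg/L.
Outfall 2: combined Q = 5810 ML/d; C = (5627·7.060 + 183.0·81.10)/5810 = 9.392 mg/L.
Outfall 3: combined Q = 6100 ML/d; C = (5810·9.392 + 290.0·137.0)/6100 = 15.46 mg/L.

15.5 mg/L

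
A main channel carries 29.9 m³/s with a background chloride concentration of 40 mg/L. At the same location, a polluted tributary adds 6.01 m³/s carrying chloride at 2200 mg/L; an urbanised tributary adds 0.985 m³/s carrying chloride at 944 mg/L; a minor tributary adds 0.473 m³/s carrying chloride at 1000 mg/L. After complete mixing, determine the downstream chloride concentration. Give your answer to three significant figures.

423 mg/L

Mixed concentration C = ΣQC/ΣQ = (29.90·40.00 + 6.010·2200 + 0.9850·944.0 + 0.4730·1000) / 37.37 = 15820/37.37 = 423.4 mg/L.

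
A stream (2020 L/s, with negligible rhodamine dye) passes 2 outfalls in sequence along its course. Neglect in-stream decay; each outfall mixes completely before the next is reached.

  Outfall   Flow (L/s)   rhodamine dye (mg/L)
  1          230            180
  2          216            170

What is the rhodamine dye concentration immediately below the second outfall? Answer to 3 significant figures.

31.7 mg/L

Below outfall 1: Q → 2250 L/s, C = (2020·0 + 230.0·180.0)/2250 = 18.40 mg/L.
Below outfall 2: Q → 2466 L/s, C = (2250·18.40 + 216.0·170.0)/2466 = 31.68 mg/L.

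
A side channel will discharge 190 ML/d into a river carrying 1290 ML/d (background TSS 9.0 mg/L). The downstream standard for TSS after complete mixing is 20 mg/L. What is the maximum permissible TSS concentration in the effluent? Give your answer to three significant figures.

At the limit, (Qr·Cr + Qe·Cₑ)/(Qr + Qe) = 20:
Cₑ = (1480·20 − 1290·9.000) / 190.0 = 94.68 mg/L.

94.7 mg/L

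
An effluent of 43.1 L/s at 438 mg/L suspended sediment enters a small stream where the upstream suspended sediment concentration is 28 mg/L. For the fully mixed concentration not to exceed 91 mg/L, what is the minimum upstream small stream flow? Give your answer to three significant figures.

Set C_mix = 91: (Q·28.00 + 43.10·438.0) / (Q + 43.10) = 91
→ Q = 43.10·(438.0 − 91)/(91 − 28.00) = 237.4 L/s.

237 L/s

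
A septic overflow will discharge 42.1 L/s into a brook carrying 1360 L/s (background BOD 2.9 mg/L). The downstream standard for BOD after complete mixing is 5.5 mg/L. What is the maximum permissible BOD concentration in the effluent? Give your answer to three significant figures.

At the limit, (Qr·Cr + Qe·Cₑ)/(Qr + Qe) = 5.5:
Cₑ = (1402·5.5 − 1360·2.900) / 42.10 = 89.49 mg/L.

89.5 mg/L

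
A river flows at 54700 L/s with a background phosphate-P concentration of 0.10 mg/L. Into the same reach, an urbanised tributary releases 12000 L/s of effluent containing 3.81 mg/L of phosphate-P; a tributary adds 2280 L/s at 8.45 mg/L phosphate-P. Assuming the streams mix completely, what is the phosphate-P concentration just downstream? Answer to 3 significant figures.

1.02 mg/L

Mass balance: C = (54700·0.1000 + 12000·3.810 + 2280·8.450) / 68980 = 70460/68980 = 1.021 mg/L.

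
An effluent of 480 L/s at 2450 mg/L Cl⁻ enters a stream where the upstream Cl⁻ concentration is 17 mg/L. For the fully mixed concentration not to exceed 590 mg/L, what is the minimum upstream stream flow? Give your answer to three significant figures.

Set C_mix = 590: (Q·17.00 + 480.0·2450) / (Q + 480.0) = 590
→ Q = 480.0·(2450 − 590)/(590 − 17.00) = 1558 L/s.

1560 L/s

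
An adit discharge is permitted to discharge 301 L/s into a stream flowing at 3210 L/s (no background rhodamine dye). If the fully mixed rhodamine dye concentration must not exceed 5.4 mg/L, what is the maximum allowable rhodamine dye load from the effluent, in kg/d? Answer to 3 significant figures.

1640 kg/d

Mass balance at the limit: 3210·0 + 301.0·Cₑ = 3511·5.4 → Cₑ = 62.99 mg/L.
301.0 L/s = 0.3010 m³/s. Load = 0.3010 m³/s × 62.99 g/m³ × 86 400 s/d = 1638 kg/d.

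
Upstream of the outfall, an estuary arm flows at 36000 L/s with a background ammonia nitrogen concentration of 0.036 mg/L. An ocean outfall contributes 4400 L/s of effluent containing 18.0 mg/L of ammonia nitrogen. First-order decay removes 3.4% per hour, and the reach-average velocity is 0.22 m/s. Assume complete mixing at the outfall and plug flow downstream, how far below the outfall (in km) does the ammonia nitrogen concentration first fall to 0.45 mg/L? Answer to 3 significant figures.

34.1 km

After mixing, C = (36000·0.03600 + 4400·18.00) / 40400 = 80500/40400 = 1.992 mg/L.
3.4%/h lost → k = −ln(1 − 0.034) = 0.03459 h⁻¹.
Set 1.992·exp(−k·t) = 0.45 → t = ln(1.992/0.45)/k = 154800 s = 43.01 h.
Distance = v·t = 0.22·154800 = 34070 m = 34.07 km.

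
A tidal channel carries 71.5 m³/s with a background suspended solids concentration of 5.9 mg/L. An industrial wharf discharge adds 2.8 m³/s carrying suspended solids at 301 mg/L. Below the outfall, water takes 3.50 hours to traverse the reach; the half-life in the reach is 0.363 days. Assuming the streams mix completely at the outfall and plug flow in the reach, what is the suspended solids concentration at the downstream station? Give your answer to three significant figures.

After mixing, C = (71.50·5.900 + 2.800·301.0) / 74.30 = 1265/74.30 = 17.02 mg/L.
Half-life 0.363 d → k = ln 2 / 0.363 = 1.909 d⁻¹.
First-order decay: C = 17.02·exp(−k·t) = 17.02·0.7569 = 12.88 mg/L.

12.9 mg/L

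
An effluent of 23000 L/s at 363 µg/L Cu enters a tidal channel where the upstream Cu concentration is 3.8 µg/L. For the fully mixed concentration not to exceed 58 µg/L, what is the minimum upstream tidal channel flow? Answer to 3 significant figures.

Set C_mix = 58: (Q·3.800 + 23000·363.0) / (Q + 23000) = 58
→ Q = 23000·(363.0 − 58)/(58 − 3.800) = 129400 L/s.

129000 L/s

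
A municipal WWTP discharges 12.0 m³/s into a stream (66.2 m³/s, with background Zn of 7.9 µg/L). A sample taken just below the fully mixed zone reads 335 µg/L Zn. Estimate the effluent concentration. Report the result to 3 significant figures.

Mass balance: 66.20·7.900 + 12.00·Cₑ = 78.20·335.0
→ Cₑ = (78.20·335.0 − 66.20·7.900) / 12.00 = 2140 µg/L.

2140 µg/L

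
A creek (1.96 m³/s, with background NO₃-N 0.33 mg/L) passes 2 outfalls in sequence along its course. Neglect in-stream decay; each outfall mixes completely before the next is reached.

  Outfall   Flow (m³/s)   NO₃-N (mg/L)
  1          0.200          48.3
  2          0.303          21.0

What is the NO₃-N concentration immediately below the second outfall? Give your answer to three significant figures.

Below outfall 1: Q → 2.160 m³/s, C = (1.960·0.3300 + 0.2000·48.30)/2.160 = 4.772 mg/L.
Below outfall 2: Q → 2.463 m³/s, C = (2.160·4.772 + 0.3030·21.00)/2.463 = 6.768 mg/L.

6.77 mg/L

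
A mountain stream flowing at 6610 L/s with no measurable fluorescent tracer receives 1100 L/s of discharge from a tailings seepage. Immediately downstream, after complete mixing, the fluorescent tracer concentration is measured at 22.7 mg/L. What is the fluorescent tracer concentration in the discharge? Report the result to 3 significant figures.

159 mg/L

Mass balance: 6610·0 + 1100·Cₑ = 7710·22.70
→ Cₑ = (7710·22.70 − 6610·0) / 1100 = 159.1 mg/L.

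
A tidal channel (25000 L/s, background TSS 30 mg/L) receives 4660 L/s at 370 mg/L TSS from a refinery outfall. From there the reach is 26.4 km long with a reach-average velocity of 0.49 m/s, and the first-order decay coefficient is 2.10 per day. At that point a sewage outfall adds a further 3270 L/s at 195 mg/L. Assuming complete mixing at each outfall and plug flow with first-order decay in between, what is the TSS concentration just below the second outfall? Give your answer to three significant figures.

39.6 mg/L

Mass balance: C = (25000·30.00 + 4660·370.0) / 29660 = 2474000/29660 = 83.42 mg/L; combined flow 29660 L/s.
Travel time t = 26.4·1000 / 0.49 = 53880 s = 14.97 h.
Decay over the reach: 83.42·exp(−kt) = 83.42·0.2699 = 22.52 mg/L.
At the second outfall, C = (29660·22.52 + 3270·195.0) / (29660 + 3270) = 39.65 mg/L.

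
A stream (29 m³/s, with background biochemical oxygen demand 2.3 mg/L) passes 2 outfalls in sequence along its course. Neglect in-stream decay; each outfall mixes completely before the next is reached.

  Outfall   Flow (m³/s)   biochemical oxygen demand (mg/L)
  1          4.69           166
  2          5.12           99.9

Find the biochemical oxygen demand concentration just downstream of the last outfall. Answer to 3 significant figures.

After outfall 1: Q = 29.00 + 4.690 = 33.69 m³/s; C = (29.00·2.300 + 4.690·166.0)/33.69 = 25.09 mg/L.
After outfall 2: Q = 33.69 + 5.120 = 38.81 m³/s; C = (33.69·25.09 + 5.120·99.90)/38.81 = 34.96 mg/L.

35.0 mg/L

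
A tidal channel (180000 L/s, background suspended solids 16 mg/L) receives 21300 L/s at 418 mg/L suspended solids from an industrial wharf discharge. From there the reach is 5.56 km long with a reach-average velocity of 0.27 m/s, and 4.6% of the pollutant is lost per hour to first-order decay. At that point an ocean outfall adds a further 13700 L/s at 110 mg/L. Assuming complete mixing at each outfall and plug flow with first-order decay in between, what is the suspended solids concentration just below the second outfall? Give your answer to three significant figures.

Mass balance: C = (180000·16.00 + 21300·418.0) / 201300 = 11780000/201300 = 58.54 mg/L; combined flow 201300 L/s.
Travel time t = 5.56·1000 / 0.27 = 20590 s = 5.720 h.
4.6%/h lost → k = −ln(1 − 0.046) = 0.04709 h⁻¹.
Decay over the reach: 58.54·exp(−kt) = 58.54·0.7639 = 44.71 mg/L.
Second outfall: C = (201300·44.71 + 13700·110.0)/215000 = 48.87 mg/L.

48.9 mg/L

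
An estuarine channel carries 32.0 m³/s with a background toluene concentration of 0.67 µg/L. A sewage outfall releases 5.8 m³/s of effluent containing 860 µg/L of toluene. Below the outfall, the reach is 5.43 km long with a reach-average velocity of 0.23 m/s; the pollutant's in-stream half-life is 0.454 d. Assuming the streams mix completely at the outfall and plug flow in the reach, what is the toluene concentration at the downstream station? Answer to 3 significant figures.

Conservation of mass: C = (32.00·0.6700 + 5.800·860.0) / 37.80 = 5009/37.80 = 132.5 µg/L.
Travel time t = 5.43·1000 / 0.23 = 23610 s = 6.558 h.
Half-life 0.454 d → k = ln 2 / 0.454 = 1.527 d⁻¹.
Applying C = C₀e^(−kt): 132.5 × 0.6589 = 87.32 µg/L.

87.3 µg/L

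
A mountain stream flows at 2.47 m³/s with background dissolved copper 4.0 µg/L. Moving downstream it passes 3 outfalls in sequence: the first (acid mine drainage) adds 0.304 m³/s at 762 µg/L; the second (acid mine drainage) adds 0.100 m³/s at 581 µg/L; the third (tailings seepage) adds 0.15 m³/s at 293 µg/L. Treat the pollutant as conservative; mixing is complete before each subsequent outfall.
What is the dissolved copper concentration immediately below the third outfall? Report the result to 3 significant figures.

Outfall 1: combined Q = 2.774 m³/s; C = (2.470·4.000 + 0.3040·762.0)/2.774 = 87.07 µg/L.
Outfall 2: combined Q = 2.874 m³/s; C = (2.774·87.07 + 0.1000·581.0)/2.874 = 104.3 µg/L.
Outfall 3: combined Q = 3.024 m³/s; C = (2.874·104.3 + 0.1500·293.0)/3.024 = 113.6 µg/L.

114 µg/L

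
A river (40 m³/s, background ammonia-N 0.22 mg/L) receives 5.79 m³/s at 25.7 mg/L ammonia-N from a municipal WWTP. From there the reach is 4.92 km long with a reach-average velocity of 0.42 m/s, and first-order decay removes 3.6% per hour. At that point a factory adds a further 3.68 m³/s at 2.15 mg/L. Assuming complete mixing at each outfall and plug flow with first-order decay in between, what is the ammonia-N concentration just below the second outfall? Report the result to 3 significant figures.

Mixed concentration C = ΣQC/ΣQ = (40.00·0.2200 + 5.790·25.70) / 45.79 = 157.6/45.79 = 3.442 mg/L; combined flow 45.79 m³/s.
Travel time t = 4.92·1000 / 0.42 = 11710 s = 3.254 h.
3.6%/h lost → k = −ln(1 − 0.036) = 0.03666 h⁻¹.
After decay, C = 3.442 × e^(−kt) = 3.442 × 0.8875 = 3.055 mg/L.
At the second outfall, C = (45.79·3.055 + 3.680·2.150) / (45.79 + 3.680) = 2.987 mg/L.

2.99 mg/L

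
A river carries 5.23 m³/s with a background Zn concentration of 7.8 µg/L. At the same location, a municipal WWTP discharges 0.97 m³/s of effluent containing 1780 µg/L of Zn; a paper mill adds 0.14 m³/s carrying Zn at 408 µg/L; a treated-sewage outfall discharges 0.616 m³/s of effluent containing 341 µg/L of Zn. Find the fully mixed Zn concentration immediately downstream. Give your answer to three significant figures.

292 µg/L

Conservation of mass: C = (5.230·7.800 + 0.9700·1780 + 0.1400·408.0 + 0.6160·341.0) / 6.956 = 2035/6.956 = 292.5 µg/L.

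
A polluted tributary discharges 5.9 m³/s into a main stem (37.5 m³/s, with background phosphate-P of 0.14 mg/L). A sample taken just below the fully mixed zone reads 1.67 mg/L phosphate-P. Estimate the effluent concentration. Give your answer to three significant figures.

11.4 mg/L

Mass balance: 37.50·0.1400 + 5.900·Cₑ = 43.40·1.670
→ Cₑ = (43.40·1.670 − 37.50·0.1400) / 5.900 = 11.39 mg/L.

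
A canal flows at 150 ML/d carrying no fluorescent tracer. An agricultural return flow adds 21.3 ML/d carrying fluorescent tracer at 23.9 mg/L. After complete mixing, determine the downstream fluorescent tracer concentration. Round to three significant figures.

2.97 mg/L

Mixed concentration C = ΣQC/ΣQ = (150.0·0 + 21.30·23.90) / 171.3 = 509.1/171.3 = 2.972 mg/L.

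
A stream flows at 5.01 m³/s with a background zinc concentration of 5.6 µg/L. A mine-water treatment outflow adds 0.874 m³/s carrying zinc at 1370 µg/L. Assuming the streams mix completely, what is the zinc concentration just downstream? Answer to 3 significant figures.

208 µg/L

After mixing, C = (5.010·5.600 + 0.8740·1370) / 5.884 = 1225/5.884 = 208.3 µg/L.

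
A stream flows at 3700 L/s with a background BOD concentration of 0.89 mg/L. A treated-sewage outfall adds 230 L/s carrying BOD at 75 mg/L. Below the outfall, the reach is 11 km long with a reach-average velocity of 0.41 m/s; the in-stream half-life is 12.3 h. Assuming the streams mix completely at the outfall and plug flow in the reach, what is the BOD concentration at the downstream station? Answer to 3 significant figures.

Flow-weighted average: C = (3700·0.8900 + 230.0·75.00) / 3930 = 20540/3930 = 5.227 mg/L.
Travel time t = 11·1000 / 0.41 = 26830 s = 7.453 h.
Half-life 12.3 h → k = ln 2 / 12.3 = 0.05635 h⁻¹ = 1.352 d⁻¹.
First-order decay: C = 5.227·exp(−k·t) = 5.227·0.6571 = 3.435 mg/L.

3.43 mg/L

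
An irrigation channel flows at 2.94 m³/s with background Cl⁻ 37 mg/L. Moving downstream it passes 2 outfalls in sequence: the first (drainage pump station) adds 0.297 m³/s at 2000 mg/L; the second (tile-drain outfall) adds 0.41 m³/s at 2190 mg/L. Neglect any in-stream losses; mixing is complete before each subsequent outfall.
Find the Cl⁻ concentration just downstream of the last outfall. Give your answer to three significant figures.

439 mg/L

After outfall 1: Q = 2.940 + 0.2970 = 3.237 m³/s; C = (2.940·37.00 + 0.2970·2000)/3.237 = 217.1 mg/L.
After outfall 2: Q = 3.237 + 0.4100 = 3.647 m³/s; C = (3.237·217.1 + 0.4100·2190)/3.647 = 438.9 mg/L.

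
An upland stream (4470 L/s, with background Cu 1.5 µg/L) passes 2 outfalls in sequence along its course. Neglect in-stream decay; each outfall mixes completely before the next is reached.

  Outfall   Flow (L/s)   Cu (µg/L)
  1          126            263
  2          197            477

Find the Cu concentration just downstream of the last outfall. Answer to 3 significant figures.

Below outfall 1: Q → 4596 L/s, C = (4470·1.500 + 126.0·263.0)/4596 = 8.669 µg/L.
Below outfall 2: Q → 4793 L/s, C = (4596·8.669 + 197.0·477.0)/4793 = 27.92 µg/L.

27.9 µg/L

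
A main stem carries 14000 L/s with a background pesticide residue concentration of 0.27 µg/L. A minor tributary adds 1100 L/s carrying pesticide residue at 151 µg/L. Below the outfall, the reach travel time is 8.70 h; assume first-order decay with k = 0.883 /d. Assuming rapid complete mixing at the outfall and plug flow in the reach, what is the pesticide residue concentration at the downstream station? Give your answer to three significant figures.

Flow-weighted average: C = (14000·0.2700 + 1100·151.0) / 15100 = 169900/15100 = 11.25 µg/L.
Decay over the reach: 11.25·exp(−kt) = 11.25·0.7261 = 8.169 µg/L.

8.17 µg/L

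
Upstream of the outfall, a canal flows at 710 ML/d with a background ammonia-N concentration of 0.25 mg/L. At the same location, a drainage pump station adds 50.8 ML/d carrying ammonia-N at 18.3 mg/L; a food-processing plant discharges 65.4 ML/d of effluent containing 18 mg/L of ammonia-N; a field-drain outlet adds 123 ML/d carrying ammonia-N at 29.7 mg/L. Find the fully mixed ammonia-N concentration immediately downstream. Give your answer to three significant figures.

Flow-weighted average: C = (710.0·0.2500 + 50.80·18.30 + 65.40·18.00 + 123.0·29.70) / 949.2 = 5937/949.2 = 6.255 mg/L.

6.26 mg/L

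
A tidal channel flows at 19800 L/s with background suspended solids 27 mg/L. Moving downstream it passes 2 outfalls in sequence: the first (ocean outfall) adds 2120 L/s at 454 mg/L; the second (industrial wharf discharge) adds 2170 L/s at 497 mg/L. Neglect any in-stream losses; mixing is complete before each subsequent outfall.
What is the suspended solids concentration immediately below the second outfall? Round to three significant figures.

After outfall 1: Q = 19800 + 2120 = 21920 L/s; C = (19800·27.00 + 2120·454.0)/21920 = 68.30 mg/L.
After outfall 2: Q = 21920 + 2170 = 24090 L/s; C = (21920·68.30 + 2170·497.0)/24090 = 106.9 mg/L.

107 mg/L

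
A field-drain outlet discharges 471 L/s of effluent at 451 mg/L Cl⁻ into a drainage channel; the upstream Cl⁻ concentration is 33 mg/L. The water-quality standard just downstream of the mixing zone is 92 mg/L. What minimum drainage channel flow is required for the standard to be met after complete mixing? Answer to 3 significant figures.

Set C_mix = 92: (Q·33.00 + 471.0·451.0) / (Q + 471.0) = 92
→ Q = 471.0·(451.0 − 92)/(92 − 33.00) = 2866 L/s.

2870 L/s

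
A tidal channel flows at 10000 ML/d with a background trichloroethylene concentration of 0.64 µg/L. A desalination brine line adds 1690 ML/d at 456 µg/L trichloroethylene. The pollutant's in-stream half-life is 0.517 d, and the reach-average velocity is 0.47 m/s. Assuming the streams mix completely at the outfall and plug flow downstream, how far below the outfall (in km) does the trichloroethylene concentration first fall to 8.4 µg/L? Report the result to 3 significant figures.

62.7 km

Flow-weighted average: C = (10000·0.6400 + 1690·456.0) / 11690 = 777000/11690 = 66.47 µg/L.
Half-life 0.517 d → k = ln 2 / 0.517 = 1.341 d⁻¹.
Set 66.47·exp(−k·t) = 8.4 → t = ln(66.47/8.4)/k = 133300 s = 37.03 h.
Distance = v·t = 0.47·133300 = 62650 m = 62.65 km.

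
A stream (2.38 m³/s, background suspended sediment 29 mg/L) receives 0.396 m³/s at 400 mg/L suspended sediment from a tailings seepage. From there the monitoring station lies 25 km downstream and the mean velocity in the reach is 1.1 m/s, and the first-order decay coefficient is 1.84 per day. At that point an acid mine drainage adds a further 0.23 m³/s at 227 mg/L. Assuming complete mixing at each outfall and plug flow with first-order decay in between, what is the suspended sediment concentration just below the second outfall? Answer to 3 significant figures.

Conservation of mass: C = (2.380·29.00 + 0.3960·400.0) / 2.776 = 227.4/2.776 = 81.92 mg/L; combined flow 2.776 m³/s.
Travel time t = 25·1000 / 1.1 = 22730 s = 6.313 h.
Decay over the reach: 81.92·exp(−kt) = 81.92·0.6163 = 50.49 mg/L.
Second outfall: C = (2.776·50.49 + 0.2300·227.0)/3.006 = 64.00 mg/L.

64.0 mg/L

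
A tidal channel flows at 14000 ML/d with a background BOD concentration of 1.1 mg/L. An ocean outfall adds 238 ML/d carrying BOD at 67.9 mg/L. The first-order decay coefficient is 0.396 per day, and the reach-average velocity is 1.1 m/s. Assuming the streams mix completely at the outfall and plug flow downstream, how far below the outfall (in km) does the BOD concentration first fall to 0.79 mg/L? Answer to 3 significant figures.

248 km

After mixing, C = (14000·1.100 + 238.0·67.90) / 14240 = 31560/14240 = 2.217 mg/L.
Set 2.217·exp(−k·t) = 0.79 → t = ln(2.217/0.79)/k = 225100 s = 62.53 h.
Distance = v·t = 1.1·225100 = 247600 m = 247.6 km.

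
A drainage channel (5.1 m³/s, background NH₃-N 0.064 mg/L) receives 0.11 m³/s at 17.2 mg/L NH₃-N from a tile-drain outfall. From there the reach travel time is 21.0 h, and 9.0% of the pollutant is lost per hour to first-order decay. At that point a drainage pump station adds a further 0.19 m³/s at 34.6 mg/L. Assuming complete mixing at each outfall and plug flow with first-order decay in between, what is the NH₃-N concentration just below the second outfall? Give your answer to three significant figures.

After mixing, C = (5.100·0.06400 + 0.1100·17.20) / 5.210 = 2.218/5.210 = 0.4258 mg/L; combined flow 5.210 m³/s.
9.0%/h lost → k = −ln(1 − 0.09) = 0.09431 h⁻¹.
After decay, C = 0.4258 × e^(−kt) = 0.4258 × 0.1380 = 0.05876 mg/L.
Second outfall: C = (5.210·0.05876 + 0.1900·34.60)/5.400 = 1.274 mg/L.

1.27 mg/L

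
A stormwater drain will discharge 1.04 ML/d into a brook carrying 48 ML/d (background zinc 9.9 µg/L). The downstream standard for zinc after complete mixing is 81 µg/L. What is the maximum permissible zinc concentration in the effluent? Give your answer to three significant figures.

3360 µg/L

At the limit, (Qr·Cr + Qe·Cₑ)/(Qr + Qe) = 81:
Cₑ = (49.04·81 − 48.00·9.900) / 1.040 = 3363 µg/L.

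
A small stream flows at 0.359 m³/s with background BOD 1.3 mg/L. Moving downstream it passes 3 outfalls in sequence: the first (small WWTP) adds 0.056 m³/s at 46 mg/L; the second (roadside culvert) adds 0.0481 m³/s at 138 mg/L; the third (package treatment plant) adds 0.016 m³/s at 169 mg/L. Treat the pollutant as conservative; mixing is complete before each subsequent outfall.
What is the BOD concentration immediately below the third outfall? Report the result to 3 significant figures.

Below outfall 1: Q → 0.4150 m³/s, C = (0.3590·1.300 + 0.05600·46.00)/0.4150 = 7.332 mg/L.
Below outfall 2: Q → 0.4631 m³/s, C = (0.4150·7.332 + 0.04810·138.0)/0.4631 = 20.90 mg/L.
Below outfall 3: Q → 0.4791 m³/s, C = (0.4631·20.90 + 0.01600·169.0)/0.4791 = 25.85 mg/L.

25.8 mg/L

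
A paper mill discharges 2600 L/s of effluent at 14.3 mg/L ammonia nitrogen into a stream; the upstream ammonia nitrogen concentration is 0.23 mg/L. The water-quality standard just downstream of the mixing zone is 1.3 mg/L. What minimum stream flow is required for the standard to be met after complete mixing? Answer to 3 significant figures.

Set C_mix = 1.3: (Q·0.2300 + 2600·14.30) / (Q + 2600) = 1.3
→ Q = 2600·(14.30 − 1.3)/(1.3 − 0.2300) = 31590 L/s.

31600 L/s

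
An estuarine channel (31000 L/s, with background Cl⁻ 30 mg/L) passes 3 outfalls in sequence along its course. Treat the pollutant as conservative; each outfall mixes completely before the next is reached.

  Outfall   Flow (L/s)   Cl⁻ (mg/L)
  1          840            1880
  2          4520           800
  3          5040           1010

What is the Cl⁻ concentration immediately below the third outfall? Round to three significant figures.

Outfall 1: combined Q = 31840 L/s; C = (31000·30.00 + 840.0·1880)/31840 = 78.81 mg/L.
Outfall 2: combined Q = 36360 L/s; C = (31840·78.81 + 4520·800.0)/36360 = 168.5 mg/L.
Outfall 3: combined Q = 41400 L/s; C = (36360·168.5 + 5040·1010)/41400 = 270.9 mg/L.

271 mg/L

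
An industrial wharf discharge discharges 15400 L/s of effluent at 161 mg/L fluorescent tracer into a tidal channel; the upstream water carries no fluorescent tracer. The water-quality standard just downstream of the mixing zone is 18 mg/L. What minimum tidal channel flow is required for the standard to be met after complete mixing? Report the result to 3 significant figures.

122000 L/s

Set C_mix = 18: (Q·0 + 15400·161.0) / (Q + 15400) = 18
→ Q = 15400·(161.0 − 18)/(18 − 0) = 122300 L/s.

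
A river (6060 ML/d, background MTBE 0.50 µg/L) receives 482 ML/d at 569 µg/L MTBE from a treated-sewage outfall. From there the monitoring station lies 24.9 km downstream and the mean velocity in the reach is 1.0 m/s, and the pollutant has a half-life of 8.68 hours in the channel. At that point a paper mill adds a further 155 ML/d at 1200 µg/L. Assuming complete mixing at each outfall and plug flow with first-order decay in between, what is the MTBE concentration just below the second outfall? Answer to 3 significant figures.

Mass balance: C = (6060·0.5000 + 482.0·569.0) / 6542 = 277300/6542 = 42.39 µg/L; combined flow 6542 ML/d.
Travel time t = 24.9·1000 / 1.0 = 24900 s = 6.917 h.
Half-life 8.68 h → k = ln 2 / 8.68 = 0.07986 h⁻¹ = 1.917 d⁻¹.
Applying C = C₀e^(−kt): 42.39 × 0.5756 = 24.40 µg/L.
Second outfall: C = (6542·24.40 + 155.0·1200)/6697 = 51.61 µg/L.

51.6 µg/L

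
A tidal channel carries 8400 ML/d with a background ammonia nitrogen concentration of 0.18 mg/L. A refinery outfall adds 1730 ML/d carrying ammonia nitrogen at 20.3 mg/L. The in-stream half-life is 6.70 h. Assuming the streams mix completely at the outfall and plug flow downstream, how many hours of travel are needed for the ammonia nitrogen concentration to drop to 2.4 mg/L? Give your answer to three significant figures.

Mixed concentration C = ΣQC/ΣQ = (8400·0.1800 + 1730·20.30) / 10130 = 36630/10130 = 3.616 mg/L.
Half-life 6.70 h → k = ln 2 / 6.70 = 0.1035 h⁻¹ = 2.483 d⁻¹.
3.616·exp(−k·t) = 2.4 → t = ln(3.616/2.4)/k = 14260 s = 3.962 h.

3.96 h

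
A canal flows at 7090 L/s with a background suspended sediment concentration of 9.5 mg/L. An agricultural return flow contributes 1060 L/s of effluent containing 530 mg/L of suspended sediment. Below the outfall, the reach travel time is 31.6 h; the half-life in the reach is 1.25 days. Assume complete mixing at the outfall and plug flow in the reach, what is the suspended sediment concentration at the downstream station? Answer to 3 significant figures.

Mixed concentration C = ΣQC/ΣQ = (7090·9.500 + 1060·530.0) / 8150 = 629200/8150 = 77.20 mg/L.
Half-life 1.25 d → k = ln 2 / 1.25 = 0.5545 d⁻¹.
Applying C = C₀e^(−kt): 77.20 × 0.4819 = 37.20 mg/L.

37.2 mg/L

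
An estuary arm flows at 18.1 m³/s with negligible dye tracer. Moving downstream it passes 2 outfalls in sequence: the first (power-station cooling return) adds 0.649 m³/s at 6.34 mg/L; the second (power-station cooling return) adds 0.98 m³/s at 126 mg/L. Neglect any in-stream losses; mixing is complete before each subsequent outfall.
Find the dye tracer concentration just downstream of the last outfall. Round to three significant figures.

6.47 mg/L

Outfall 1: combined Q = 18.75 m³/s; C = (18.10·0 + 0.6490·6.340)/18.75 = 0.2195 mg/L.
Outfall 2: combined Q = 19.73 m³/s; C = (18.75·0.2195 + 0.9800·126.0)/19.73 = 6.467 mg/L.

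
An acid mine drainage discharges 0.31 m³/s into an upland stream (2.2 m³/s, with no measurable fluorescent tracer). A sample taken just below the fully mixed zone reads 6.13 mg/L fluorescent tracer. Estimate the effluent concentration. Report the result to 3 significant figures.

Mass balance: 2.200·0 + 0.3100·Cₑ = 2.510·6.130
→ Cₑ = (2.510·6.130 − 2.200·0) / 0.3100 = 49.63 mg/L.

49.6 mg/L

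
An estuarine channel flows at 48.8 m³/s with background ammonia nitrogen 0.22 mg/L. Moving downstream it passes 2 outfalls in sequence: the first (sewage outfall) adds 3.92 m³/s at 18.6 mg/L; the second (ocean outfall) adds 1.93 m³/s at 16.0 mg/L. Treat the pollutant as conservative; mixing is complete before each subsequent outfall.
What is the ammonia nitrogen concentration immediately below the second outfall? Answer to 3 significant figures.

2.10 mg/L

Below outfall 1: Q → 52.72 m³/s, C = (48.80·0.2200 + 3.920·18.60)/52.72 = 1.587 mg/L.
Below outfall 2: Q → 54.65 m³/s, C = (52.72·1.587 + 1.930·16.00)/54.65 = 2.096 mg/L.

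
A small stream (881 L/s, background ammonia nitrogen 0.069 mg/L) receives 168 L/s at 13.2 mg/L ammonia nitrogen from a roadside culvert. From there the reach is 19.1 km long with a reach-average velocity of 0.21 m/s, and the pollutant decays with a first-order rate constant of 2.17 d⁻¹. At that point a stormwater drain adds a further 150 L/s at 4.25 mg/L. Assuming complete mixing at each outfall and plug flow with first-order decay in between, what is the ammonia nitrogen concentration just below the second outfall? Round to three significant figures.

0.725 mg/L

Flow-weighted average: C = (881.0·0.06900 + 168.0·13.20) / 1049 = 2278/1049 = 2.172 mg/L; combined flow 1049 L/s.
Travel time t = 19.1·1000 / 0.21 = 90950 s = 25.26 h.
Applying C = C₀e^(−kt): 2.172 × 0.1018 = 0.2212 mg/L.
Second outfall: C = (1049·0.2212 + 150.0·4.250)/1199 = 0.7252 mg/L.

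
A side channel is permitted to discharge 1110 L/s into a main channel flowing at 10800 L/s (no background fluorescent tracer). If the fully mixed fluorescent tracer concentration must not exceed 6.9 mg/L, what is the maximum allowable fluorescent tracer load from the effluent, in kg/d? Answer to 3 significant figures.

7100 kg/d

Mass balance at the limit: 10800·0 + 1110·Cₑ = 11910·6.9 → Cₑ = 74.04 mg/L.
1110 L/s = 1.110 m³/s. Load = 1.110 m³/s × 74.04 g/m³ × 86 400 s/d = 7100 kg/d.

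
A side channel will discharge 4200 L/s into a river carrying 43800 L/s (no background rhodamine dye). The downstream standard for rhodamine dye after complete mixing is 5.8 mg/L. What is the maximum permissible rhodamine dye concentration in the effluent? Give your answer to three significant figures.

At the limit, (Qr·Cr + Qe·Cₑ)/(Qr + Qe) = 5.8:
Cₑ = (48000·5.8 − 43800·0) / 4200 = 66.29 mg/L.

66.3 mg/L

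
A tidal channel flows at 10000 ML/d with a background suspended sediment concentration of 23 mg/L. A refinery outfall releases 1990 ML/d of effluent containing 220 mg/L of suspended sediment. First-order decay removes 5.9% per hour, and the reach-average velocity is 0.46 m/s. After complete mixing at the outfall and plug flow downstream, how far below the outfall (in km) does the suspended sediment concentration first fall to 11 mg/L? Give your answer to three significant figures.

44.2 km

Mass balance: C = (10000·23.00 + 1990·220.0) / 11990 = 667800/11990 = 55.70 mg/L.
5.9%/h lost → k = −ln(1 − 0.059) = 0.06081 h⁻¹.
Set 55.70·exp(−k·t) = 11 → t = ln(55.70/11)/k = 96020 s = 26.67 h.
Distance = v·t = 0.46·96020 = 44170 m = 44.17 km.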